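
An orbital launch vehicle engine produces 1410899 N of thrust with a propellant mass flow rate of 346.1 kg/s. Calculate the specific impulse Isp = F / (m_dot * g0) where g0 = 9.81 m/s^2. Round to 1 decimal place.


Step 1: m_dot * g0 = 346.1 * 9.81 = 3395.24
Step 2: Isp = 1410899 / 3395.24 = 415.6 s

415.6


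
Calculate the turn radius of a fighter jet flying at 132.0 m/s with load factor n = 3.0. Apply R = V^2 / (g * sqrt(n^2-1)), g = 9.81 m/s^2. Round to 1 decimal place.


Step 1: V^2 = 132.0^2 = 17424.0
Step 2: n^2 - 1 = 3.0^2 - 1 = 8.0
Step 3: sqrt(8.0) = 2.828427
Step 4: R = 17424.0 / (9.81 * 2.828427) = 628.0 m

628.0


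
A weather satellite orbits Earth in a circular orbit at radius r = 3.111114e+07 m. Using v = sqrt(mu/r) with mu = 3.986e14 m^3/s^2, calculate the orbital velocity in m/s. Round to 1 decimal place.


Step 1: mu / r = 3.986e14 / 3.111114e+07 = 12812130.9602
Step 2: v = sqrt(12812130.9602) = 3579.4 m/s

3579.4


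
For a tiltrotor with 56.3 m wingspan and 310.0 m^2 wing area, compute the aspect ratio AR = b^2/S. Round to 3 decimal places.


Step 1: b^2 = 56.3^2 = 3169.69
Step 2: AR = 3169.69 / 310.0 = 10.225

10.225


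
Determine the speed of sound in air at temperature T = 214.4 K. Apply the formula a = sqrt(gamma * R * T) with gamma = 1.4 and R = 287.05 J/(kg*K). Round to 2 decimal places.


Step 1: gamma * R * T = 1.4 * 287.05 * 214.4 = 86160.928
Step 2: a = sqrt(86160.928) = 293.53 m/s

293.53


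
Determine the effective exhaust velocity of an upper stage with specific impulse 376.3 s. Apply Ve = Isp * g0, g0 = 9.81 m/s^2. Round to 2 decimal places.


Step 1: Ve = Isp * g0 = 376.3 * 9.81
Step 2: Ve = 3691.50 m/s

3691.50


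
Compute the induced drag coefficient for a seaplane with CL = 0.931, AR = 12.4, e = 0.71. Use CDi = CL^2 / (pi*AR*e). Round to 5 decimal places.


Step 1: CL^2 = 0.931^2 = 0.866761
Step 2: pi * AR * e = 3.14159 * 12.4 * 0.71 = 27.658582
Step 3: CDi = 0.866761 / 27.658582 = 0.03134

0.03134


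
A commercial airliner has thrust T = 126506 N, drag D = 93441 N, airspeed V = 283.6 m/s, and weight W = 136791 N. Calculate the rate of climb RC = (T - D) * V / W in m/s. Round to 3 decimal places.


Step 1: Excess thrust = T - D = 126506 - 93441 = 33065 N
Step 2: Excess power = 33065 * 283.6 = 9377234.0 W
Step 3: RC = 9377234.0 / 136791 = 68.552 m/s

68.552


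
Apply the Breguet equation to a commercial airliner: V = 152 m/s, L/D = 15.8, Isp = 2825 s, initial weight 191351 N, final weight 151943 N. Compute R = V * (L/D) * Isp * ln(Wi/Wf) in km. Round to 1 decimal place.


Step 1: Coefficient = V * (L/D) * Isp = 152 * 15.8 * 2825 = 6784520.0 m
Step 2: Wi/Wf = 191351 / 151943 = 1.25936
Step 3: ln(1.25936) = 0.230604
Step 4: R = 6784520.0 * 0.230604 = 1564537.4 m = 1564.5 km

1564.5


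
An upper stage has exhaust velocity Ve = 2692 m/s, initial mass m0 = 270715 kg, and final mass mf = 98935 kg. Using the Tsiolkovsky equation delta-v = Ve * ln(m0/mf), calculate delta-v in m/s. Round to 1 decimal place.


Step 1: Mass ratio m0/mf = 270715 / 98935 = 2.736292
Step 2: ln(2.736292) = 1.006604
Step 3: delta-v = 2692 * 1.006604 = 2709.8 m/s

2709.8


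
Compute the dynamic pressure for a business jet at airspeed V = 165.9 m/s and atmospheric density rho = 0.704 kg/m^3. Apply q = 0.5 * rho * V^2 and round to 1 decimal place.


Step 1: V^2 = 165.9^2 = 27522.81
Step 2: q = 0.5 * 0.704 * 27522.81
Step 3: q = 9688.0 Pa

9688.0


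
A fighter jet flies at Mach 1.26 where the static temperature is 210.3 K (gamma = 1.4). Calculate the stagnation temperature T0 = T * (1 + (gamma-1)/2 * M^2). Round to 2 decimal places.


Step 1: (gamma-1)/2 = 0.2
Step 2: M^2 = 1.5876
Step 3: 1 + 0.2 * 1.5876 = 1.31752
Step 4: T0 = 210.3 * 1.31752 = 277.07 K

277.07


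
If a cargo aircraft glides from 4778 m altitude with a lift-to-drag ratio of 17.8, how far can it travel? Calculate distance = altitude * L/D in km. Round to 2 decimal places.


Step 1: Glide distance = altitude * L/D = 4778 * 17.8 = 85048.4 m
Step 2: Convert to km: 85048.4 / 1000 = 85.05 km

85.05


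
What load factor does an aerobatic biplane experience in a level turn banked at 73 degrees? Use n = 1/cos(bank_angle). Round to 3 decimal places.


Step 1: Convert 73 degrees to radians = 1.27409
Step 2: cos(73 deg) = 0.292372
Step 3: n = 1 / 0.292372 = 3.420

3.420


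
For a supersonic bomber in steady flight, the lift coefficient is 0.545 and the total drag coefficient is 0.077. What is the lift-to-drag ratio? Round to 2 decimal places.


Step 1: L/D = CL / CD = 0.545 / 0.077
Step 2: L/D = 7.08

7.08


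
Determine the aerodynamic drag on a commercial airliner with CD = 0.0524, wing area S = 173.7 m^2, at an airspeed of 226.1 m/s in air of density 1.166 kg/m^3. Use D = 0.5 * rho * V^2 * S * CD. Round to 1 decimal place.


Step 1: Dynamic pressure q = 0.5 * 1.166 * 226.1^2 = 29803.6654 Pa
Step 2: Drag D = q * S * CD = 29803.6654 * 173.7 * 0.0524
Step 3: D = 271269.4 N

271269.4


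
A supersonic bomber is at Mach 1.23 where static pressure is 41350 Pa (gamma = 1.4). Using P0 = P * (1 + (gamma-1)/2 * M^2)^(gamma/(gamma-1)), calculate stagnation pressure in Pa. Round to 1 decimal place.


Step 1: (gamma-1)/2 * M^2 = 0.2 * 1.5129 = 0.30258
Step 2: 1 + 0.30258 = 1.30258
Step 3: Exponent gamma/(gamma-1) = 3.5
Step 4: P0 = 41350 * 1.30258^3.5 = 104301.6 Pa

104301.6


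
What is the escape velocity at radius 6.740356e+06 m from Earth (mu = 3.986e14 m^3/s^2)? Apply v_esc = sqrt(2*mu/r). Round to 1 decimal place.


Step 1: 2*mu/r = 2 * 3.986e14 / 6.740356e+06 = 118272684.7069
Step 2: v_esc = sqrt(118272684.7069) = 10875.3 m/s

10875.3


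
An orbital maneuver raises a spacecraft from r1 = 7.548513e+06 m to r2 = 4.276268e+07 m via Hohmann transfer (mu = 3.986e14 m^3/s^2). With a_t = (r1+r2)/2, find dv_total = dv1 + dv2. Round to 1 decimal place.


Step 1: Transfer semi-major axis a_t = (7.548513e+06 + 4.276268e+07) / 2 = 2.515560e+07 m
Step 2: v1 (circular at r1) = sqrt(mu/r1) = 7266.71 m/s
Step 3: v_t1 = sqrt(mu*(2/r1 - 1/a_t)) = 9474.43 m/s
Step 4: dv1 = |9474.43 - 7266.71| = 2207.72 m/s
Step 5: v2 (circular at r2) = 3053.07 m/s, v_t2 = 1672.44 m/s
Step 6: dv2 = |3053.07 - 1672.44| = 1380.63 m/s
Step 7: Total delta-v = 2207.72 + 1380.63 = 3588.3 m/s

3588.3


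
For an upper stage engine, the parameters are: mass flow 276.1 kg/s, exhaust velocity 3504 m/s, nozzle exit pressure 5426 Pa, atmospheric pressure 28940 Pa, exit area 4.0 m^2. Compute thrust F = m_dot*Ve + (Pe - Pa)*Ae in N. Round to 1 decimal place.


Step 1: Momentum thrust = m_dot * Ve = 276.1 * 3504 = 967454.4 N
Step 2: Pressure thrust = (Pe - Pa) * Ae = (5426 - 28940) * 4.0 = -94056.0 N
Step 3: Total thrust F = 967454.4 + -94056.0 = 873398.4 N

873398.4


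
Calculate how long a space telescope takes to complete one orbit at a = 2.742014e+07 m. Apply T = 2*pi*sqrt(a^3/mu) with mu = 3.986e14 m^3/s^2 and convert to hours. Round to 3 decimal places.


Step 1: a^3 / mu = 2.061622e+22 / 3.986e14 = 5.172157e+07
Step 2: sqrt(5.172157e+07) = 7191.7711 s
Step 3: T = 2*pi * 7191.7711 = 45187.23 s
Step 4: T in hours = 45187.23 / 3600 = 12.552 hours

12.552


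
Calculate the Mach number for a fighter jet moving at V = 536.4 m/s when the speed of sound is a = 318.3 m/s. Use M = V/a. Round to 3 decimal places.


Step 1: M = V / a = 536.4 / 318.3
Step 2: M = 1.685

1.685


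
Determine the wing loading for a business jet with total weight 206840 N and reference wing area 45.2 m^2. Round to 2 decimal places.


Step 1: Wing loading = W / S = 206840 / 45.2
Step 2: Wing loading = 4576.11 N/m^2

4576.11


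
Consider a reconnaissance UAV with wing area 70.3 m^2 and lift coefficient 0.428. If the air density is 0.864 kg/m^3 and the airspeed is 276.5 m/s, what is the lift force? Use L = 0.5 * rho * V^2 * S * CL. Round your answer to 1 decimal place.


Step 1: Calculate dynamic pressure q = 0.5 * 0.864 * 276.5^2 = 0.5 * 0.864 * 76452.25 = 33027.372 Pa
Step 2: Multiply by wing area and lift coefficient: L = 33027.372 * 70.3 * 0.428
Step 3: L = 2321824.2516 * 0.428 = 993740.8 N

993740.8


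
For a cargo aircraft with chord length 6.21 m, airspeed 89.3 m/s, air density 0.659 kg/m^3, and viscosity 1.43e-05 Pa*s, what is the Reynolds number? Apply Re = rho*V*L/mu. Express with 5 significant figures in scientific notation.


Step 1: Numerator = rho * V * L = 0.659 * 89.3 * 6.21 = 365.450427
Step 2: Re = 365.450427 / 1.43e-05
Step 3: Re = 2.5556e+07

2.5556e+07


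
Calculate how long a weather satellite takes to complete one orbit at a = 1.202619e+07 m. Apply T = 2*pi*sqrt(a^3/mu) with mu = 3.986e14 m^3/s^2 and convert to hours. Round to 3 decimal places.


Step 1: a^3 / mu = 1.739339e+21 / 3.986e14 = 4.363620e+06
Step 2: sqrt(4.363620e+06) = 2088.9279 s
Step 3: T = 2*pi * 2088.9279 = 13125.12 s
Step 4: T in hours = 13125.12 / 3600 = 3.646 hours

3.646


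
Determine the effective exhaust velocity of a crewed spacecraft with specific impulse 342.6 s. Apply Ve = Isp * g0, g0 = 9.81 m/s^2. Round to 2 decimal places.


Step 1: Ve = Isp * g0 = 342.6 * 9.81
Step 2: Ve = 3360.91 m/s

3360.91


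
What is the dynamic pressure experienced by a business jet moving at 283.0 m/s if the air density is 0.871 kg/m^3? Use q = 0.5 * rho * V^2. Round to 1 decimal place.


Step 1: V^2 = 283.0^2 = 80089.0
Step 2: q = 0.5 * 0.871 * 80089.0
Step 3: q = 34878.8 Pa

34878.8


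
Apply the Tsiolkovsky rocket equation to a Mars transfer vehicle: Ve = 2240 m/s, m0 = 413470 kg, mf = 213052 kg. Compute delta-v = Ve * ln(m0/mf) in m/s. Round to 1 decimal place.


Step 1: Mass ratio m0/mf = 413470 / 213052 = 1.9407
Step 2: ln(1.9407) = 0.663049
Step 3: delta-v = 2240 * 0.663049 = 1485.2 m/s

1485.2


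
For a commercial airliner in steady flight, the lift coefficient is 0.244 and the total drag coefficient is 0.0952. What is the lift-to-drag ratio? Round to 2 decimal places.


Step 1: L/D = CL / CD = 0.244 / 0.0952
Step 2: L/D = 2.56

2.56


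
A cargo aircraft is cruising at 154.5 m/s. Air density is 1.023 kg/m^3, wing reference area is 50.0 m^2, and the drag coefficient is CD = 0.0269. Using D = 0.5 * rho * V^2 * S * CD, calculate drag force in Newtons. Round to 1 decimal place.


Step 1: Dynamic pressure q = 0.5 * 1.023 * 154.5^2 = 12209.6329 Pa
Step 2: Drag D = q * S * CD = 12209.6329 * 50.0 * 0.0269
Step 3: D = 16422.0 N

16422.0


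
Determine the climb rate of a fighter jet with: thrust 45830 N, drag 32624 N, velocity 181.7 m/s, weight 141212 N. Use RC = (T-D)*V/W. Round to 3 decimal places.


Step 1: Excess thrust = T - D = 45830 - 32624 = 13206 N
Step 2: Excess power = 13206 * 181.7 = 2399530.2 W
Step 3: RC = 2399530.2 / 141212 = 16.992 m/s

16.992


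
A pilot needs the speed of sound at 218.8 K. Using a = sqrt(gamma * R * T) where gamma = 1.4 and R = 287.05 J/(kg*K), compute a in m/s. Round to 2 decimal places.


Step 1: gamma * R * T = 1.4 * 287.05 * 218.8 = 87929.156
Step 2: a = sqrt(87929.156) = 296.53 m/s

296.53


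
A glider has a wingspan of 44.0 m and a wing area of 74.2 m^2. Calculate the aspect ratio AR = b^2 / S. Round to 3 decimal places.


Step 1: b^2 = 44.0^2 = 1936.0
Step 2: AR = 1936.0 / 74.2 = 26.092

26.092


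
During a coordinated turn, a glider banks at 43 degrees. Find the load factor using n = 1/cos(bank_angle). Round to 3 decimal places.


Step 1: Convert 43 degrees to radians = 0.750492
Step 2: cos(43 deg) = 0.731354
Step 3: n = 1 / 0.731354 = 1.367

1.367


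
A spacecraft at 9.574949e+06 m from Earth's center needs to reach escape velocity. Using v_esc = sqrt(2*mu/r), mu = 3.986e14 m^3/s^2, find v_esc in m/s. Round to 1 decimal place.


Step 1: 2*mu/r = 2 * 3.986e14 / 9.574949e+06 = 83258929.1076
Step 2: v_esc = sqrt(83258929.1076) = 9124.6 m/s

9124.6


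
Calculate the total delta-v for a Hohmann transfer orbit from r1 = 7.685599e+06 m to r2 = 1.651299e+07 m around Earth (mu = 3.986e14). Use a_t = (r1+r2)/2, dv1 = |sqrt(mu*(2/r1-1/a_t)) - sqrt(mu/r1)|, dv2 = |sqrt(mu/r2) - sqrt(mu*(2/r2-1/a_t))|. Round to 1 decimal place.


Step 1: Transfer semi-major axis a_t = (7.685599e+06 + 1.651299e+07) / 2 = 1.209929e+07 m
Step 2: v1 (circular at r1) = sqrt(mu/r1) = 7201.61 m/s
Step 3: v_t1 = sqrt(mu*(2/r1 - 1/a_t)) = 8413.23 m/s
Step 4: dv1 = |8413.23 - 7201.61| = 1211.61 m/s
Step 5: v2 (circular at r2) = 4913.1 m/s, v_t2 = 3915.75 m/s
Step 6: dv2 = |4913.1 - 3915.75| = 997.36 m/s
Step 7: Total delta-v = 1211.61 + 997.36 = 2209.0 m/s

2209.0


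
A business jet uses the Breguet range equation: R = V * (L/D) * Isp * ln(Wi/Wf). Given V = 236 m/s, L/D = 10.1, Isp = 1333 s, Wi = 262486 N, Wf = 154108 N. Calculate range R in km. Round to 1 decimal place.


Step 1: Coefficient = V * (L/D) * Isp = 236 * 10.1 * 1333 = 3177338.8 m
Step 2: Wi/Wf = 262486 / 154108 = 1.70326
Step 3: ln(1.70326) = 0.532544
Step 4: R = 3177338.8 * 0.532544 = 1692073.0 m = 1692.1 km

1692.1


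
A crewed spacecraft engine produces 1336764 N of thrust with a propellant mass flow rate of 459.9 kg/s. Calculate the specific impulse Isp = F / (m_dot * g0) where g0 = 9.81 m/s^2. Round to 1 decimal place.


Step 1: m_dot * g0 = 459.9 * 9.81 = 4511.62
Step 2: Isp = 1336764 / 4511.62 = 296.3 s

296.3


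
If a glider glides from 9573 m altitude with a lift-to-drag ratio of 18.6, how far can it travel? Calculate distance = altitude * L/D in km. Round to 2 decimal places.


Step 1: Glide distance = altitude * L/D = 9573 * 18.6 = 178057.8 m
Step 2: Convert to km: 178057.8 / 1000 = 178.06 km

178.06


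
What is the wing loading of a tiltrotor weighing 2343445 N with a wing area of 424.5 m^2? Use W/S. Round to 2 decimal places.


Step 1: Wing loading = W / S = 2343445 / 424.5
Step 2: Wing loading = 5520.48 N/m^2

5520.48


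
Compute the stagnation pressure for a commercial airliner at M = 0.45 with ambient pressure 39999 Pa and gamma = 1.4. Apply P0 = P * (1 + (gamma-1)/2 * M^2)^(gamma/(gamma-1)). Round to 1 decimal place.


Step 1: (gamma-1)/2 * M^2 = 0.2 * 0.2025 = 0.0405
Step 2: 1 + 0.0405 = 1.0405
Step 3: Exponent gamma/(gamma-1) = 3.5
Step 4: P0 = 39999 * 1.0405^3.5 = 45961.7 Pa

45961.7


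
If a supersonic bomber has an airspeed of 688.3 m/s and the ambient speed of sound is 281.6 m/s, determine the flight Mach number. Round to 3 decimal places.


Step 1: M = V / a = 688.3 / 281.6
Step 2: M = 2.444

2.444


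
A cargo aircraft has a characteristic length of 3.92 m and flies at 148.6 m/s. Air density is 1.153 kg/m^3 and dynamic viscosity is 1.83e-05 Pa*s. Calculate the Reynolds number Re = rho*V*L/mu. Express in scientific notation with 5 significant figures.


Step 1: Numerator = rho * V * L = 1.153 * 148.6 * 3.92 = 671.636336
Step 2: Re = 671.636336 / 1.83e-05
Step 3: Re = 3.6701e+07

3.6701e+07


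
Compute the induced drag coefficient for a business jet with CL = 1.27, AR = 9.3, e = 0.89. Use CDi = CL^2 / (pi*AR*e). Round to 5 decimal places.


Step 1: CL^2 = 1.27^2 = 1.6129
Step 2: pi * AR * e = 3.14159 * 9.3 * 0.89 = 26.002962
Step 3: CDi = 1.6129 / 26.002962 = 0.06203

0.06203


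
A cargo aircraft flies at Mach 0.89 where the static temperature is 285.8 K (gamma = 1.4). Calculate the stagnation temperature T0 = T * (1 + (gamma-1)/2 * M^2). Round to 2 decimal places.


Step 1: (gamma-1)/2 = 0.2
Step 2: M^2 = 0.7921
Step 3: 1 + 0.2 * 0.7921 = 1.15842
Step 4: T0 = 285.8 * 1.15842 = 331.08 K

331.08


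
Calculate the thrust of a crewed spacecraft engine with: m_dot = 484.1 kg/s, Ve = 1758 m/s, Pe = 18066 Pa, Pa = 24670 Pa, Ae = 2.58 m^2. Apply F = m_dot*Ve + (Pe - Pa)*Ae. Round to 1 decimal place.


Step 1: Momentum thrust = m_dot * Ve = 484.1 * 1758 = 851047.8 N
Step 2: Pressure thrust = (Pe - Pa) * Ae = (18066 - 24670) * 2.58 = -17038.32 N
Step 3: Total thrust F = 851047.8 + -17038.32 = 834009.5 N

834009.5


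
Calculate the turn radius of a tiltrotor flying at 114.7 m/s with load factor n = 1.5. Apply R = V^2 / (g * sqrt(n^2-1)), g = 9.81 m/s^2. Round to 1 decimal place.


Step 1: V^2 = 114.7^2 = 13156.09
Step 2: n^2 - 1 = 1.5^2 - 1 = 1.25
Step 3: sqrt(1.25) = 1.118034
Step 4: R = 13156.09 / (9.81 * 1.118034) = 1199.5 m

1199.5


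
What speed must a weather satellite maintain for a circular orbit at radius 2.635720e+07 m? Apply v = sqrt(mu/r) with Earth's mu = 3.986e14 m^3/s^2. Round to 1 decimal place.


Step 1: mu / r = 3.986e14 / 2.635720e+07 = 15123002.4434
Step 2: v = sqrt(15123002.4434) = 3888.8 m/s

3888.8


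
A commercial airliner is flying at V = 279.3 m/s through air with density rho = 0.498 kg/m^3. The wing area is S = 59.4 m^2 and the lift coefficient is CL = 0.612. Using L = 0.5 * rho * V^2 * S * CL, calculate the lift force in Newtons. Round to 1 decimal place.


Step 1: Calculate dynamic pressure q = 0.5 * 0.498 * 279.3^2 = 0.5 * 0.498 * 78008.49 = 19424.114 Pa
Step 2: Multiply by wing area and lift coefficient: L = 19424.114 * 59.4 * 0.612
Step 3: L = 1153792.3722 * 0.612 = 706120.9 N

706120.9


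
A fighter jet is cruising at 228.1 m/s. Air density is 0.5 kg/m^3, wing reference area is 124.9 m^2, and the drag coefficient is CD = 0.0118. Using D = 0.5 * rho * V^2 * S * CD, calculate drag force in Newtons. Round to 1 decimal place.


Step 1: Dynamic pressure q = 0.5 * 0.5 * 228.1^2 = 13007.4025 Pa
Step 2: Drag D = q * S * CD = 13007.4025 * 124.9 * 0.0118
Step 3: D = 19170.6 N

19170.6


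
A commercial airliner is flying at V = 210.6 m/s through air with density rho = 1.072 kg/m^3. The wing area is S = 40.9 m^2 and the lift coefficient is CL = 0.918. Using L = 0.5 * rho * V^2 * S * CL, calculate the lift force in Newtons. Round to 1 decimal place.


Step 1: Calculate dynamic pressure q = 0.5 * 1.072 * 210.6^2 = 0.5 * 1.072 * 44352.36 = 23772.865 Pa
Step 2: Multiply by wing area and lift coefficient: L = 23772.865 * 40.9 * 0.918
Step 3: L = 972310.1769 * 0.918 = 892580.7 N

892580.7


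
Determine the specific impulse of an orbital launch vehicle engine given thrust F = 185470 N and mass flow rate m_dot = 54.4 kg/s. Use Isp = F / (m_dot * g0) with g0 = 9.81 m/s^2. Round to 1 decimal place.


Step 1: m_dot * g0 = 54.4 * 9.81 = 533.66
Step 2: Isp = 185470 / 533.66 = 347.5 s

347.5


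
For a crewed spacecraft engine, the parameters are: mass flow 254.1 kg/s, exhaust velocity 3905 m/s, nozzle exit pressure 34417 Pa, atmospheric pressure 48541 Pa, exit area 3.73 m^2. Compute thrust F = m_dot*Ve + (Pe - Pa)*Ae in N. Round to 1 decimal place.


Step 1: Momentum thrust = m_dot * Ve = 254.1 * 3905 = 992260.5 N
Step 2: Pressure thrust = (Pe - Pa) * Ae = (34417 - 48541) * 3.73 = -52682.52 N
Step 3: Total thrust F = 992260.5 + -52682.52 = 939578.0 N

939578.0


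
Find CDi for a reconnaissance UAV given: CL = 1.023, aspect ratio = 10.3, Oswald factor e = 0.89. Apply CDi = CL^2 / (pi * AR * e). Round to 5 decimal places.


Step 1: CL^2 = 1.023^2 = 1.046529
Step 2: pi * AR * e = 3.14159 * 10.3 * 0.89 = 28.79898
Step 3: CDi = 1.046529 / 28.79898 = 0.03634

0.03634


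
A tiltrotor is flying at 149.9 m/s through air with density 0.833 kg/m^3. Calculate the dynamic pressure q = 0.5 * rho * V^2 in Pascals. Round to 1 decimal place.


Step 1: V^2 = 149.9^2 = 22470.01
Step 2: q = 0.5 * 0.833 * 22470.01
Step 3: q = 9358.8 Pa

9358.8


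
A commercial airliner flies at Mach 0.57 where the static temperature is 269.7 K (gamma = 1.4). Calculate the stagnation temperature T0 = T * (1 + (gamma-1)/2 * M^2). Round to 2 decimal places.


Step 1: (gamma-1)/2 = 0.2
Step 2: M^2 = 0.3249
Step 3: 1 + 0.2 * 0.3249 = 1.06498
Step 4: T0 = 269.7 * 1.06498 = 287.23 K

287.23


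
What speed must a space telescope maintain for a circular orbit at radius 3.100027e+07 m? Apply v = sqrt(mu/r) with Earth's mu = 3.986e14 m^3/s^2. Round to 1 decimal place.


Step 1: mu / r = 3.986e14 / 3.100027e+07 = 12857952.5275
Step 2: v = sqrt(12857952.5275) = 3585.8 m/s

3585.8


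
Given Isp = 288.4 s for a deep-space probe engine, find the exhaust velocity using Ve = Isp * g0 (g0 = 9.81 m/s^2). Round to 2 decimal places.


Step 1: Ve = Isp * g0 = 288.4 * 9.81
Step 2: Ve = 2829.20 m/s

2829.20


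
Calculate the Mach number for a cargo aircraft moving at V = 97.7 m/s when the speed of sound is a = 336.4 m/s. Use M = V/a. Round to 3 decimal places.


Step 1: M = V / a = 97.7 / 336.4
Step 2: M = 0.290

0.290


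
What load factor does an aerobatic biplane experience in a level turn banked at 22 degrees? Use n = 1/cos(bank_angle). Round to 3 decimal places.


Step 1: Convert 22 degrees to radians = 0.383972
Step 2: cos(22 deg) = 0.927184
Step 3: n = 1 / 0.927184 = 1.079

1.079


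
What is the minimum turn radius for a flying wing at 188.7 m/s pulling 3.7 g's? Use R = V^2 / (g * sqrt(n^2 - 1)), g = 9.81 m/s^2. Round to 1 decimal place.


Step 1: V^2 = 188.7^2 = 35607.69
Step 2: n^2 - 1 = 3.7^2 - 1 = 12.69
Step 3: sqrt(12.69) = 3.562303
Step 4: R = 35607.69 / (9.81 * 3.562303) = 1018.9 m

1018.9


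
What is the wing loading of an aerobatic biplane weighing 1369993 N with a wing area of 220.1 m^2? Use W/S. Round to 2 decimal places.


Step 1: Wing loading = W / S = 1369993 / 220.1
Step 2: Wing loading = 6224.41 N/m^2

6224.41


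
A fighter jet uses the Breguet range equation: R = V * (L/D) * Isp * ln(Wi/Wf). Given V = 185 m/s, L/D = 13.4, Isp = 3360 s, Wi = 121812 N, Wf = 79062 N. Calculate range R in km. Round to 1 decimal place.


Step 1: Coefficient = V * (L/D) * Isp = 185 * 13.4 * 3360 = 8329440.0 m
Step 2: Wi/Wf = 121812 / 79062 = 1.540715
Step 3: ln(1.540715) = 0.432247
Step 4: R = 8329440.0 * 0.432247 = 3600371.4 m = 3600.4 km

3600.4


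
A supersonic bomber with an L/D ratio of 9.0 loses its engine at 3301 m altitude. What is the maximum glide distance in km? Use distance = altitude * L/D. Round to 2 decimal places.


Step 1: Glide distance = altitude * L/D = 3301 * 9.0 = 29709.0 m
Step 2: Convert to km: 29709.0 / 1000 = 29.71 km

29.71


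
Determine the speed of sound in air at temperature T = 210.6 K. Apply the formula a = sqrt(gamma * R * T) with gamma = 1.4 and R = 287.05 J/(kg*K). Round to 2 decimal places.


Step 1: gamma * R * T = 1.4 * 287.05 * 210.6 = 84633.822
Step 2: a = sqrt(84633.822) = 290.92 m/s

290.92


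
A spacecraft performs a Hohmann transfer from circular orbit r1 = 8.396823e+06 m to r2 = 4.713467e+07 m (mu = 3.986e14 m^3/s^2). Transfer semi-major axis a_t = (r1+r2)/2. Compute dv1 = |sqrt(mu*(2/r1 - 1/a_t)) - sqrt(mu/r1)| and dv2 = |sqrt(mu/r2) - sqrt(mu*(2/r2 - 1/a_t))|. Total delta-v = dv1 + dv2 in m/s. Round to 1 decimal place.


Step 1: Transfer semi-major axis a_t = (8.396823e+06 + 4.713467e+07) / 2 = 2.776575e+07 m
Step 2: v1 (circular at r1) = sqrt(mu/r1) = 6889.87 m/s
Step 3: v_t1 = sqrt(mu*(2/r1 - 1/a_t)) = 8976.91 m/s
Step 4: dv1 = |8976.91 - 6889.87| = 2087.03 m/s
Step 5: v2 (circular at r2) = 2908.03 m/s, v_t2 = 1599.19 m/s
Step 6: dv2 = |2908.03 - 1599.19| = 1308.83 m/s
Step 7: Total delta-v = 2087.03 + 1308.83 = 3395.9 m/s

3395.9


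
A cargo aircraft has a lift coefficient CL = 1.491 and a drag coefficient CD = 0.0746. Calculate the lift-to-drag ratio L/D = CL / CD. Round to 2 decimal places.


Step 1: L/D = CL / CD = 1.491 / 0.0746
Step 2: L/D = 19.99

19.99


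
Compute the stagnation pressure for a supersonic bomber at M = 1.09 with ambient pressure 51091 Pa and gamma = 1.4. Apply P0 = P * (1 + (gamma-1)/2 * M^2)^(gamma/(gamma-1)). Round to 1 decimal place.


Step 1: (gamma-1)/2 * M^2 = 0.2 * 1.1881 = 0.23762
Step 2: 1 + 0.23762 = 1.23762
Step 3: Exponent gamma/(gamma-1) = 3.5
Step 4: P0 = 51091 * 1.23762^3.5 = 107745.7 Pa

107745.7


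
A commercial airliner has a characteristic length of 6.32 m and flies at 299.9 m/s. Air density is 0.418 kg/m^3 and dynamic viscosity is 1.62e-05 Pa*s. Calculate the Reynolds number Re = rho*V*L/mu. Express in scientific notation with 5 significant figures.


Step 1: Numerator = rho * V * L = 0.418 * 299.9 * 6.32 = 792.263824
Step 2: Re = 792.263824 / 1.62e-05
Step 3: Re = 4.8905e+07

4.8905e+07


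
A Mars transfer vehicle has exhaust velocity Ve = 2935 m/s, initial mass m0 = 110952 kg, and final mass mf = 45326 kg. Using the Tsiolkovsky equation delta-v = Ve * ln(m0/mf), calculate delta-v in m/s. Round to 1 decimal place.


Step 1: Mass ratio m0/mf = 110952 / 45326 = 2.447867
Step 2: ln(2.447867) = 0.895217
Step 3: delta-v = 2935 * 0.895217 = 2627.5 m/s

2627.5


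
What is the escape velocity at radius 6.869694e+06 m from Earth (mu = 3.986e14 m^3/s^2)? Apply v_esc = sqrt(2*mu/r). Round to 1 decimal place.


Step 1: 2*mu/r = 2 * 3.986e14 / 6.869694e+06 = 116045925.7719
Step 2: v_esc = sqrt(116045925.7719) = 10772.5 m/s

10772.5


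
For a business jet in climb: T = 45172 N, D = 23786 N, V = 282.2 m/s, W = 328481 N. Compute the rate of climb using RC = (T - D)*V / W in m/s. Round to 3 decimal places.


Step 1: Excess thrust = T - D = 45172 - 23786 = 21386 N
Step 2: Excess power = 21386 * 282.2 = 6035129.2 W
Step 3: RC = 6035129.2 / 328481 = 18.373 m/s

18.373


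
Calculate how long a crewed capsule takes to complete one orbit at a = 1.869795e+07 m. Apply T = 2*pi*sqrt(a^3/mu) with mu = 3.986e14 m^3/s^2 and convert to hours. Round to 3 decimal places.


Step 1: a^3 / mu = 6.537053e+21 / 3.986e14 = 1.640003e+07
Step 2: sqrt(1.640003e+07) = 4049.6953 s
Step 3: T = 2*pi * 4049.6953 = 25444.99 s
Step 4: T in hours = 25444.99 / 3600 = 7.068 hours

7.068


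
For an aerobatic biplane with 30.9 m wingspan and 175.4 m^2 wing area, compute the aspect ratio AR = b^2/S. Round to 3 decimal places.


Step 1: b^2 = 30.9^2 = 954.81
Step 2: AR = 954.81 / 175.4 = 5.444

5.444


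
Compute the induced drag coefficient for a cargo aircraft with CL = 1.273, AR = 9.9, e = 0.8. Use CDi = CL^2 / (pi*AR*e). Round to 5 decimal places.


Step 1: CL^2 = 1.273^2 = 1.620529
Step 2: pi * AR * e = 3.14159 * 9.9 * 0.8 = 24.881414
Step 3: CDi = 1.620529 / 24.881414 = 0.06513

0.06513


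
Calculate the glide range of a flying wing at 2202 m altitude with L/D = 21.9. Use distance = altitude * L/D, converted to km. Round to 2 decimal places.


Step 1: Glide distance = altitude * L/D = 2202 * 21.9 = 48223.8 m
Step 2: Convert to km: 48223.8 / 1000 = 48.22 km

48.22


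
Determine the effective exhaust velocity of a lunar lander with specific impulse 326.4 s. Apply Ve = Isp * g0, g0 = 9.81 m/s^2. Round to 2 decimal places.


Step 1: Ve = Isp * g0 = 326.4 * 9.81
Step 2: Ve = 3201.98 m/s

3201.98


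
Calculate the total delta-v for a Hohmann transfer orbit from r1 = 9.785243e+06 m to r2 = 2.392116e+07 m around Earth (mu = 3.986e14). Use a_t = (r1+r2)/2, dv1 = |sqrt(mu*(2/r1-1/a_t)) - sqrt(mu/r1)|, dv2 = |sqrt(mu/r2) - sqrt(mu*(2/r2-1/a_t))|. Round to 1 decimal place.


Step 1: Transfer semi-major axis a_t = (9.785243e+06 + 2.392116e+07) / 2 = 1.685320e+07 m
Step 2: v1 (circular at r1) = sqrt(mu/r1) = 6382.38 m/s
Step 3: v_t1 = sqrt(mu*(2/r1 - 1/a_t)) = 7603.84 m/s
Step 4: dv1 = |7603.84 - 6382.38| = 1221.45 m/s
Step 5: v2 (circular at r2) = 4082.04 m/s, v_t2 = 3110.44 m/s
Step 6: dv2 = |4082.04 - 3110.44| = 971.6 m/s
Step 7: Total delta-v = 1221.45 + 971.6 = 2193.1 m/s

2193.1


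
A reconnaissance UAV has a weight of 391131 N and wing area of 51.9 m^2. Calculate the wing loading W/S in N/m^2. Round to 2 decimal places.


Step 1: Wing loading = W / S = 391131 / 51.9
Step 2: Wing loading = 7536.24 N/m^2

7536.24


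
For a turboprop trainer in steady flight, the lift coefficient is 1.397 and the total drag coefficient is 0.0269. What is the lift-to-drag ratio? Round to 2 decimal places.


Step 1: L/D = CL / CD = 1.397 / 0.0269
Step 2: L/D = 51.93

51.93


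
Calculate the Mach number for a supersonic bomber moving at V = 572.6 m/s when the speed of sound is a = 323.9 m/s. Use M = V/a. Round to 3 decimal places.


Step 1: M = V / a = 572.6 / 323.9
Step 2: M = 1.768

1.768


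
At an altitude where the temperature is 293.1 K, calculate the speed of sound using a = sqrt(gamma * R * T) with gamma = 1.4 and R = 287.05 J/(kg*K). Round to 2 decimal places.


Step 1: gamma * R * T = 1.4 * 287.05 * 293.1 = 117788.097
Step 2: a = sqrt(117788.097) = 343.20 m/s

343.20


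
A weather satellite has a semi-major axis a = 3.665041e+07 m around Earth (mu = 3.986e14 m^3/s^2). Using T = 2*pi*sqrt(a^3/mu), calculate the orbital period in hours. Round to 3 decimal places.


Step 1: a^3 / mu = 4.923076e+22 / 3.986e14 = 1.235092e+08
Step 2: sqrt(1.235092e+08) = 11113.4681 s
Step 3: T = 2*pi * 11113.4681 = 69827.98 s
Step 4: T in hours = 69827.98 / 3600 = 19.397 hours

19.397


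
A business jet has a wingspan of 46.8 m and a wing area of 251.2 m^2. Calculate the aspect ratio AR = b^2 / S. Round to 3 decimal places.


Step 1: b^2 = 46.8^2 = 2190.24
Step 2: AR = 2190.24 / 251.2 = 8.719

8.719


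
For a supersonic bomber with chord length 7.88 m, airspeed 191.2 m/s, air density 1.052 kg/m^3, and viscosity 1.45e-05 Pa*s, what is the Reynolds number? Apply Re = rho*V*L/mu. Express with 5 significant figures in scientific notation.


Step 1: Numerator = rho * V * L = 1.052 * 191.2 * 7.88 = 1585.002112
Step 2: Re = 1585.002112 / 1.45e-05
Step 3: Re = 1.0931e+08

1.0931e+08


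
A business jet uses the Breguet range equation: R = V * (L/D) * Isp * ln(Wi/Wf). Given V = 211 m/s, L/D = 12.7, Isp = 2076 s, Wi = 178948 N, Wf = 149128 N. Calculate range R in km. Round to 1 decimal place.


Step 1: Coefficient = V * (L/D) * Isp = 211 * 12.7 * 2076 = 5563057.2 m
Step 2: Wi/Wf = 178948 / 149128 = 1.199962
Step 3: ln(1.199962) = 0.18229
Step 4: R = 5563057.2 * 0.18229 = 1014091.2 m = 1014.1 km

1014.1


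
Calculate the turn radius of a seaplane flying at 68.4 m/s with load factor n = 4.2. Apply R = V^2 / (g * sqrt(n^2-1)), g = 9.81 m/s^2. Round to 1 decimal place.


Step 1: V^2 = 68.4^2 = 4678.56
Step 2: n^2 - 1 = 4.2^2 - 1 = 16.64
Step 3: sqrt(16.64) = 4.079216
Step 4: R = 4678.56 / (9.81 * 4.079216) = 116.9 m

116.9


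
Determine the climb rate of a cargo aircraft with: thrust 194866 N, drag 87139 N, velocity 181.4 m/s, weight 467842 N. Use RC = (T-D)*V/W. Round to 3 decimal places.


Step 1: Excess thrust = T - D = 194866 - 87139 = 107727 N
Step 2: Excess power = 107727 * 181.4 = 19541677.8 W
Step 3: RC = 19541677.8 / 467842 = 41.770 m/s

41.770


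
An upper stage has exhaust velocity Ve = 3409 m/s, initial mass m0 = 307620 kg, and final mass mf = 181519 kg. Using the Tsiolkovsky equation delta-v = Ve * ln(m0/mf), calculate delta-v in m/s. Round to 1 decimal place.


Step 1: Mass ratio m0/mf = 307620 / 181519 = 1.694699
Step 2: ln(1.694699) = 0.527505
Step 3: delta-v = 3409 * 0.527505 = 1798.3 m/s

1798.3


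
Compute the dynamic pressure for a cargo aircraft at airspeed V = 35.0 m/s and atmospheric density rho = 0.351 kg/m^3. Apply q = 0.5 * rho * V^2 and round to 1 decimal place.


Step 1: V^2 = 35.0^2 = 1225.0
Step 2: q = 0.5 * 0.351 * 1225.0
Step 3: q = 215.0 Pa

215.0


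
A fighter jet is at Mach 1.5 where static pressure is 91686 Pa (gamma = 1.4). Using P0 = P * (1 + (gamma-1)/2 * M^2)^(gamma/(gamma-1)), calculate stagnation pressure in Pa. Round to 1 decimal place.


Step 1: (gamma-1)/2 * M^2 = 0.2 * 2.25 = 0.45
Step 2: 1 + 0.45 = 1.45
Step 3: Exponent gamma/(gamma-1) = 3.5
Step 4: P0 = 91686 * 1.45^3.5 = 336582.1 Pa

336582.1


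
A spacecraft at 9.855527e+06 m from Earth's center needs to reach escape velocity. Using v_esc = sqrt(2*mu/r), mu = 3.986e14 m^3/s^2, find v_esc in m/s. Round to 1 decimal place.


Step 1: 2*mu/r = 2 * 3.986e14 / 9.855527e+06 = 80888622.1914
Step 2: v_esc = sqrt(80888622.1914) = 8993.8 m/s

8993.8


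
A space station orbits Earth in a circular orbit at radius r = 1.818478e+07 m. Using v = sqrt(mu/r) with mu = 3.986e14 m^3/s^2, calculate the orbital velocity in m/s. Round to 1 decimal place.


Step 1: mu / r = 3.986e14 / 1.818478e+07 = 21919429.325
Step 2: v = sqrt(21919429.325) = 4681.8 m/s

4681.8


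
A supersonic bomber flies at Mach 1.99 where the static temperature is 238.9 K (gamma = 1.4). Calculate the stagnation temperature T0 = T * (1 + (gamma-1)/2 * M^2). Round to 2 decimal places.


Step 1: (gamma-1)/2 = 0.2
Step 2: M^2 = 3.9601
Step 3: 1 + 0.2 * 3.9601 = 1.79202
Step 4: T0 = 238.9 * 1.79202 = 428.11 K

428.11


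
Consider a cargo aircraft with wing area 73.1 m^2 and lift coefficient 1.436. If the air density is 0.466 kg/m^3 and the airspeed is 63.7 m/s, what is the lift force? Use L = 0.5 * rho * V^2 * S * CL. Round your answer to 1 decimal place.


Step 1: Calculate dynamic pressure q = 0.5 * 0.466 * 63.7^2 = 0.5 * 0.466 * 4057.69 = 945.4418 Pa
Step 2: Multiply by wing area and lift coefficient: L = 945.4418 * 73.1 * 1.436
Step 3: L = 69111.7934 * 1.436 = 99244.5 N

99244.5


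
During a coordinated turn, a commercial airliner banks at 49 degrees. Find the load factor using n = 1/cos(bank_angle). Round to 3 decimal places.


Step 1: Convert 49 degrees to radians = 0.855211
Step 2: cos(49 deg) = 0.656059
Step 3: n = 1 / 0.656059 = 1.524

1.524


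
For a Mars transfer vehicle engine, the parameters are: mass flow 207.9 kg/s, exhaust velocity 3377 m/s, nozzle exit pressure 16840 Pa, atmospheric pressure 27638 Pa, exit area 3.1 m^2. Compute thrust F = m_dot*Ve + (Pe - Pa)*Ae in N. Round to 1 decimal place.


Step 1: Momentum thrust = m_dot * Ve = 207.9 * 3377 = 702078.3 N
Step 2: Pressure thrust = (Pe - Pa) * Ae = (16840 - 27638) * 3.1 = -33473.8 N
Step 3: Total thrust F = 702078.3 + -33473.8 = 668604.5 N

668604.5


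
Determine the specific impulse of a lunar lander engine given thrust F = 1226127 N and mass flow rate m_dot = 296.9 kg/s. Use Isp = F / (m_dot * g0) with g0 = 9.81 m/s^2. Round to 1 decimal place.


Step 1: m_dot * g0 = 296.9 * 9.81 = 2912.59
Step 2: Isp = 1226127 / 2912.59 = 421.0 s

421.0


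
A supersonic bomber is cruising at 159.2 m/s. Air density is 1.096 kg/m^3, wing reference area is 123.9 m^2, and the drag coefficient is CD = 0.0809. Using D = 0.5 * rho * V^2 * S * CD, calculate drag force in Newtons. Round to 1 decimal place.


Step 1: Dynamic pressure q = 0.5 * 1.096 * 159.2^2 = 13888.8627 Pa
Step 2: Drag D = q * S * CD = 13888.8627 * 123.9 * 0.0809
Step 3: D = 139215.2 N

139215.2


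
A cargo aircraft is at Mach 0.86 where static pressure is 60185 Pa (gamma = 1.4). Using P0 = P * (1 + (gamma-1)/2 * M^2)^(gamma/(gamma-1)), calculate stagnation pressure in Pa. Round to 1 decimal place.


Step 1: (gamma-1)/2 * M^2 = 0.2 * 0.7396 = 0.14792
Step 2: 1 + 0.14792 = 1.14792
Step 3: Exponent gamma/(gamma-1) = 3.5
Step 4: P0 = 60185 * 1.14792^3.5 = 97539.1 Pa

97539.1


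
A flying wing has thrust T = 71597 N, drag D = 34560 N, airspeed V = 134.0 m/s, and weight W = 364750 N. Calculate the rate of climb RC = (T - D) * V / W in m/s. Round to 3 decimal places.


Step 1: Excess thrust = T - D = 71597 - 34560 = 37037 N
Step 2: Excess power = 37037 * 134.0 = 4962958.0 W
Step 3: RC = 4962958.0 / 364750 = 13.606 m/s

13.606


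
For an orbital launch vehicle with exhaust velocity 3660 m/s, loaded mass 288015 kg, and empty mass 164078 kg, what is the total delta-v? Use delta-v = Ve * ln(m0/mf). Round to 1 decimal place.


Step 1: Mass ratio m0/mf = 288015 / 164078 = 1.755354
Step 2: ln(1.755354) = 0.562671
Step 3: delta-v = 3660 * 0.562671 = 2059.4 m/s

2059.4


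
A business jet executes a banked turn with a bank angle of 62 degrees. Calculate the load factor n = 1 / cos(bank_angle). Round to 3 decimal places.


Step 1: Convert 62 degrees to radians = 1.082104
Step 2: cos(62 deg) = 0.469472
Step 3: n = 1 / 0.469472 = 2.130

2.130


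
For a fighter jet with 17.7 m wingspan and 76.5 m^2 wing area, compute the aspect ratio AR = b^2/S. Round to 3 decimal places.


Step 1: b^2 = 17.7^2 = 313.29
Step 2: AR = 313.29 / 76.5 = 4.095

4.095


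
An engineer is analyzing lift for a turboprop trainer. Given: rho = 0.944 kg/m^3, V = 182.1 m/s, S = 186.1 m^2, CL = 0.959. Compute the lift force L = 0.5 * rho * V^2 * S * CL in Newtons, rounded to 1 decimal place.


Step 1: Calculate dynamic pressure q = 0.5 * 0.944 * 182.1^2 = 0.5 * 0.944 * 33160.41 = 15651.7135 Pa
Step 2: Multiply by wing area and lift coefficient: L = 15651.7135 * 186.1 * 0.959
Step 3: L = 2912783.8861 * 0.959 = 2793359.7 N

2793359.7


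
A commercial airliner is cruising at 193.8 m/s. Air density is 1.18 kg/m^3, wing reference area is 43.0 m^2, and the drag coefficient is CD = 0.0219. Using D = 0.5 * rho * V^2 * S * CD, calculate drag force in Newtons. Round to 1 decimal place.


Step 1: Dynamic pressure q = 0.5 * 1.18 * 193.8^2 = 22159.4796 Pa
Step 2: Drag D = q * S * CD = 22159.4796 * 43.0 * 0.0219
Step 3: D = 20867.6 N

20867.6


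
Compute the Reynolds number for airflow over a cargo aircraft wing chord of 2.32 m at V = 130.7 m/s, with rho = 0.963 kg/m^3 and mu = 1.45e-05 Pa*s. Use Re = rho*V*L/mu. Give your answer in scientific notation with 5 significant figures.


Step 1: Numerator = rho * V * L = 0.963 * 130.7 * 2.32 = 292.004712
Step 2: Re = 292.004712 / 1.45e-05
Step 3: Re = 2.0138e+07

2.0138e+07


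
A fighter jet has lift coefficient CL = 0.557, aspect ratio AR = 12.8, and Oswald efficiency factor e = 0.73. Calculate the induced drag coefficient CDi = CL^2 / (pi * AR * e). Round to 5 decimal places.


Step 1: CL^2 = 0.557^2 = 0.310249
Step 2: pi * AR * e = 3.14159 * 12.8 * 0.73 = 29.355042
Step 3: CDi = 0.310249 / 29.355042 = 0.01057

0.01057


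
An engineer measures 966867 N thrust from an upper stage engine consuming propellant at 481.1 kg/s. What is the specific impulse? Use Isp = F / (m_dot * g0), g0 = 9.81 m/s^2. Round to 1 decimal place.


Step 1: m_dot * g0 = 481.1 * 9.81 = 4719.59
Step 2: Isp = 966867 / 4719.59 = 204.9 s

204.9


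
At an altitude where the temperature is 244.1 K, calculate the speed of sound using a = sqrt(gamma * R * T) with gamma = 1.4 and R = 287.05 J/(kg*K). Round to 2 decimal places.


Step 1: gamma * R * T = 1.4 * 287.05 * 244.1 = 98096.467
Step 2: a = sqrt(98096.467) = 313.20 m/s

313.20


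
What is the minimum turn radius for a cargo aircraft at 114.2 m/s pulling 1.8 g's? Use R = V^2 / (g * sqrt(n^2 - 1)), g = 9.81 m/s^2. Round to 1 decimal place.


Step 1: V^2 = 114.2^2 = 13041.64
Step 2: n^2 - 1 = 1.8^2 - 1 = 2.24
Step 3: sqrt(2.24) = 1.496663
Step 4: R = 13041.64 / (9.81 * 1.496663) = 888.3 m

888.3


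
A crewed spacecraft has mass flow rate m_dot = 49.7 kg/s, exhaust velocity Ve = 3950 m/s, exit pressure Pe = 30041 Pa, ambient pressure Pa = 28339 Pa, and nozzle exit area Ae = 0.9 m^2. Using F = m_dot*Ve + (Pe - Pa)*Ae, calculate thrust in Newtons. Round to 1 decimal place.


Step 1: Momentum thrust = m_dot * Ve = 49.7 * 3950 = 196315.0 N
Step 2: Pressure thrust = (Pe - Pa) * Ae = (30041 - 28339) * 0.9 = 1531.8 N
Step 3: Total thrust F = 196315.0 + 1531.8 = 197846.8 N

197846.8


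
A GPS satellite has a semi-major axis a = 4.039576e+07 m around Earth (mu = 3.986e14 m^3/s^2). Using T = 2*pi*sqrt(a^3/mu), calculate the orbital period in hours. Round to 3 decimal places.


Step 1: a^3 / mu = 6.591851e+22 / 3.986e14 = 1.653751e+08
Step 2: sqrt(1.653751e+08) = 12859.8241 s
Step 3: T = 2*pi * 12859.8241 = 80800.66 s
Step 4: T in hours = 80800.66 / 3600 = 22.445 hours

22.445


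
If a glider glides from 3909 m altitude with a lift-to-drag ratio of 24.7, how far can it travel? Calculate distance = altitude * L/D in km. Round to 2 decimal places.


Step 1: Glide distance = altitude * L/D = 3909 * 24.7 = 96552.3 m
Step 2: Convert to km: 96552.3 / 1000 = 96.55 km

96.55


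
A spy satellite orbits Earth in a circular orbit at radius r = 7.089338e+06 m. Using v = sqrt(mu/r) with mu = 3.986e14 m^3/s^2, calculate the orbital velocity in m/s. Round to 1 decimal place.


Step 1: mu / r = 3.986e14 / 7.089338e+06 = 56225278.0161
Step 2: v = sqrt(56225278.0161) = 7498.4 m/s

7498.4


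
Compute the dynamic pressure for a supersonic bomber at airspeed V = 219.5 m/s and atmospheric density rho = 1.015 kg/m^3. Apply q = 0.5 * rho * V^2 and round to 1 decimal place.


Step 1: V^2 = 219.5^2 = 48180.25
Step 2: q = 0.5 * 1.015 * 48180.25
Step 3: q = 24451.5 Pa

24451.5
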